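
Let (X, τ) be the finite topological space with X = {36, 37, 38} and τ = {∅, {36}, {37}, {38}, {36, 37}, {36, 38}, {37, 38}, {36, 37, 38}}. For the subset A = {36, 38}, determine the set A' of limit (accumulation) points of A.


A' = ∅

For each x ∈ X, list the open sets U ∈ τ with x ∈ U, then check whether U ∩ (A ∖ {x}) ≠ ∅ for every such U.
  x = 36: open {36} ∋ x has {36} ∩ (A ∖ {36}) = ∅, so x is NOT a limit point.
  x = 37: open {37} ∋ x has {37} ∩ (A ∖ {37}) = ∅, so x is NOT a limit point.
  x = 38: open {38} ∋ x has {38} ∩ (A ∖ {38}) = ∅, so x is NOT a limit point.
Collecting: A' = ∅.


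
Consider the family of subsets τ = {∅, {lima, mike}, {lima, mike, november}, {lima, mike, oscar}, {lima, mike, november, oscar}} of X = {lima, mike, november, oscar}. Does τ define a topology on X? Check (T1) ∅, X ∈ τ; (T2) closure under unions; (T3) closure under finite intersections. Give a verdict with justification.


τ IS a topology on X.

Axiom (T1): ∅ ∈ τ? Yes; X ∈ τ? Yes.
Axiom (T2/T3): check pairwise unions and intersections of members of τ.
All pairwise intersections and unions checked — each lies in τ. Therefore τ satisfies (T1), (T2), (T3): it IS a topology on X.


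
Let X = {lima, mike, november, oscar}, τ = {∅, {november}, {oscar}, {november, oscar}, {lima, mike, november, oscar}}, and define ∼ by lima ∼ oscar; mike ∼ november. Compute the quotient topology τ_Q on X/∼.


X/∼ = {[lima=oscar], [mike=november]}; |τ_Q| = 2.

Equivalence classes: [lima=oscar], [mike=november].
Quotient map π: X → X/∼ sends lima ↦ [lima=oscar], mike ↦ [mike=november], november ↦ [mike=november], oscar ↦ [lima=oscar].
For each subset V ⊆ X/∼, compute π^{-1}(V) ⊆ X and check whether π^{-1}(V) ∈ τ. V is open in τ_Q iff π^{-1}(V) ∈ τ.
  V = {}: π^{-1}(V) = ∅ ∈ τ ✓.
  V = {[lima=oscar]}: π^{-1}(V) = {lima, oscar} ∉ τ ✗.
  V = {[mike=november]}: π^{-1}(V) = {mike, november} ∉ τ ✗.
  V = {[lima=oscar], [mike=november]}: π^{-1}(V) = {lima, mike, november, oscar} ∈ τ ✓.
Open sets in the quotient: τ_Q = {{}, {[lima=oscar], [mike=november]}} (2 elements).


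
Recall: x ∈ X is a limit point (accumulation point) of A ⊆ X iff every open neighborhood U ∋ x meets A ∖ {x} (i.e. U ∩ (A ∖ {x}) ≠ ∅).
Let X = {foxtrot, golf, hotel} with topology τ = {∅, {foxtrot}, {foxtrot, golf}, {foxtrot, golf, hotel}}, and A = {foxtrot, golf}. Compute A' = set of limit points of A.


A' = {golf, hotel}

For each x ∈ X, list the open sets U ∈ τ with x ∈ U, then check whether U ∩ (A ∖ {x}) ≠ ∅ for every such U.
  x = foxtrot: open {foxtrot} ∋ x has {foxtrot} ∩ (A ∖ {foxtrot}) = ∅, so x is NOT a limit point.
  x = golf: opens ∋ x are {foxtrot, golf}, {foxtrot, golf, hotel}; each meets A ∖ {golf}, so x IS a limit point.
  x = hotel: opens ∋ x are {foxtrot, golf, hotel}; each meets A ∖ {hotel}, so x IS a limit point.
Collecting: A' = {golf, hotel}.


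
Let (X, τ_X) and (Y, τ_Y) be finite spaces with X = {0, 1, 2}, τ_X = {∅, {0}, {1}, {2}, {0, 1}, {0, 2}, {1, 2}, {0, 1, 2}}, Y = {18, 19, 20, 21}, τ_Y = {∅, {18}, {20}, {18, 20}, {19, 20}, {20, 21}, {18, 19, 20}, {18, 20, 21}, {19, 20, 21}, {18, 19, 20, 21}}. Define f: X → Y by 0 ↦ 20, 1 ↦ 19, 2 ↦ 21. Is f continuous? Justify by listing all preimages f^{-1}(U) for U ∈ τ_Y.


f IS continuous.

Compute f^{-1}(U) for each U ∈ τ_Y:
  U = ∅: f^{-1}(U) = ∅ ∈ τ_X ✓.
  U = {18}: f^{-1}(U) = ∅ ∈ τ_X ✓.
  U = {20}: f^{-1}(U) = {0} ∈ τ_X ✓.
  U = {18, 20}: f^{-1}(U) = {0} ∈ τ_X ✓.
  U = {19, 20}: f^{-1}(U) = {0, 1} ∈ τ_X ✓.
  U = {20, 21}: f^{-1}(U) = {0, 2} ∈ τ_X ✓.
  U = {18, 19, 20}: f^{-1}(U) = {0, 1} ∈ τ_X ✓.
  U = {18, 20, 21}: f^{-1}(U) = {0, 2} ∈ τ_X ✓.
  U = {19, 20, 21}: f^{-1}(U) = {0, 1, 2} ∈ τ_X ✓.
  U = {18, 19, 20, 21}: f^{-1}(U) = {0, 1, 2} ∈ τ_X ✓.
Every preimage lies in τ_X, so f IS continuous.


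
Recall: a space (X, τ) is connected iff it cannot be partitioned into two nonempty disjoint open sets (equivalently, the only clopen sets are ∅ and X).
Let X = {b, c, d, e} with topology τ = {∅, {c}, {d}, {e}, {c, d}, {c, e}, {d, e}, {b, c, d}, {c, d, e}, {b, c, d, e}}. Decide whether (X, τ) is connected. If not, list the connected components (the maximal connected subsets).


(X, τ) is disconnected; components = [{e}, {b, c, d}].

Find clopen sets (U ∈ τ with X ∖ U ∈ τ):
  U = ∅, X ∖ U = {b, c, d, e} — both open, so U is clopen.
  U = {e}, X ∖ U = {b, c, d} — both open, so U is clopen.
  U = {b, c, d}, X ∖ U = {e} — both open, so U is clopen.
  U = {b, c, d, e}, X ∖ U = ∅ — both open, so U is clopen.
Nontrivial clopen(s) exist: e.g. {e}. So (X, τ) is disconnected.
Compute connected components by grouping points that agree on all clopens:
  component: {e}
  component: {b, c, d}


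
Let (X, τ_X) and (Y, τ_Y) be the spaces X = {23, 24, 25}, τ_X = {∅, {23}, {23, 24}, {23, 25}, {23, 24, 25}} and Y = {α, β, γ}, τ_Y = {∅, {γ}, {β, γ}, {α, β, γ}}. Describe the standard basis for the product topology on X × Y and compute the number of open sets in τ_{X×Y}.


Basis B = {∅ × ∅, {23} × {γ}, {23} × {β, γ}, {23, 24} × {γ}, {23, 25} × {γ}, {23} × {α, β, γ}, {23, 24, 25} × {γ}, {23, 24} × {β, γ}, {23, 25} × {β, γ}, {23, 24} × {α, β, γ}, {23, 25} × {α, β, γ}, {23, 24, 25} × {β, γ}, {23, 24, 25} × {α, β, γ}}; |τ_{X×Y}| = 30.

Enumerate products U × V with U ∈ τ_X, V ∈ τ_Y (deduplicated):
  ∅ × ∅ = {} (∅)
  {23} × {γ} = {(23,γ)}
  {23} × {β, γ} = {(23,β), (23,γ)}
  {23, 24} × {γ} = {(23,γ), (24,γ)}
  {23, 25} × {γ} = {(23,γ), (25,γ)}
  {23} × {α, β, γ} = {(23,α), (23,β), (23,γ)}
  {23, 24, 25} × {γ} = {(23,γ), (24,γ), (25,γ)}
  {23, 24} × {β, γ} = {(23,β), (23,γ), (24,β), (24,γ)}
  {23, 25} × {β, γ} = {(23,β), (23,γ), (25,β), (25,γ)}
  {23, 24} × {α, β, γ} = {(23,α), (23,β), (23,γ), (24,α), (24,β), (24,γ)}
  {23, 25} × {α, β, γ} = {(23,α), (23,β), (23,γ), (25,α), (25,β), (25,γ)}
  {23, 24, 25} × {β, γ} = {(23,β), (23,γ), (24,β), (24,γ), (25,β), (25,γ)}
  {23, 24, 25} × {α, β, γ} = {(23,α), (23,β), (23,γ), (24,α), (24,β), (24,γ), (25,α), (25,β), (25,γ)}
These 13 distinct sets form the basis B.
Close under arbitrary unions to get τ_{X×Y}; counting gives |τ_{X×Y}| = 30.


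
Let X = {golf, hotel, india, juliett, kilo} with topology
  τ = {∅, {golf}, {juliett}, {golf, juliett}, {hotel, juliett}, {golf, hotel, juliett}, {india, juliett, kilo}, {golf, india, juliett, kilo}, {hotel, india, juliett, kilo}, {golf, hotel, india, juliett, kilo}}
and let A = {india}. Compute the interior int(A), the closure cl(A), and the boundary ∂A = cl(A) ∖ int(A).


int(A) = ∅, cl(A) = {india, kilo}, ∂A = {india, kilo}.

Closed sets in (X, τ) are complements of opens:
  closed(X, τ) = {∅, {golf}, {hotel}, {golf, hotel}, {india, kilo}, {golf, india, kilo}, {hotel, india, kilo}, {golf, hotel, india, kilo}, {hotel, india, juliett, kilo}, {golf, hotel, india, juliett, kilo}}.
int(A) = ⋃ {U ∈ τ : U ⊆ A}. Opens contained in A: ∅.
Taking the union of these: int(A) = ∅.
cl(A) = ⋂ {C closed : A ⊆ C}. Closed sets containing A: {india, kilo}, {golf, india, kilo}, {hotel, india, kilo}, {golf, hotel, india, kilo}, {hotel, india, juliett, kilo}, {golf, hotel, india, juliett, kilo}.
Intersecting these: cl(A) = {india, kilo}.
∂A = cl(A) ∖ int(A) = {india, kilo} ∖ ∅ = {india, kilo}.


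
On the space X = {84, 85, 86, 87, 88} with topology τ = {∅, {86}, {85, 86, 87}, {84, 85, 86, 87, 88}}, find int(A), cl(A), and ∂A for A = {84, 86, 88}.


int(A) = {86}, cl(A) = {84, 85, 86, 87, 88}, ∂A = {84, 85, 87, 88}.

Closed sets in (X, τ) are complements of opens:
  closed(X, τ) = {∅, {84, 88}, {84, 85, 87, 88}, {84, 85, 86, 87, 88}}.
int(A) = ⋃ {U ∈ τ : U ⊆ A}. Opens contained in A: ∅, {86}.
Taking the union of these: int(A) = {86}.
cl(A) = ⋂ {C closed : A ⊆ C}. Closed sets containing A: {84, 85, 86, 87, 88}.
Intersecting these: cl(A) = {84, 85, 86, 87, 88}.
∂A = cl(A) ∖ int(A) = {84, 85, 86, 87, 88} ∖ {86} = {84, 85, 87, 88}.


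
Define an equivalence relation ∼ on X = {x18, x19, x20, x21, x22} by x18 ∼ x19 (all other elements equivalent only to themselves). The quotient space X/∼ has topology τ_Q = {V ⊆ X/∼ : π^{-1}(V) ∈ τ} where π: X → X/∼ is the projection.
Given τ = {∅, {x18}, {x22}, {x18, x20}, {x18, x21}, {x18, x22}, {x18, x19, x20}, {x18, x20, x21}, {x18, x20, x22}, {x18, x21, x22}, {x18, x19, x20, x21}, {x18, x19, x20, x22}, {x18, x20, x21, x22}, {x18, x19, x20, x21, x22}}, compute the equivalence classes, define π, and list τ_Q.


X/∼ = {[x18=x19], [x20], [x21], [x22]}; |τ_Q| = 6.

Equivalence classes: [x18=x19], [x20], [x21], [x22].
Quotient map π: X → X/∼ sends x18 ↦ [x18=x19], x19 ↦ [x18=x19], x20 ↦ [x20], x21 ↦ [x21], x22 ↦ [x22].
For each subset V ⊆ X/∼, compute π^{-1}(V) ⊆ X and check whether π^{-1}(V) ∈ τ. V is open in τ_Q iff π^{-1}(V) ∈ τ.
  V = {}: π^{-1}(V) = ∅ ∈ τ ✓.
  V = {[x18=x19]}: π^{-1}(V) = {x18, x19} ∉ τ ✗.
  V = {[x20]}: π^{-1}(V) = {x20} ∉ τ ✗.
  V = {[x18=x19], [x20]}: π^{-1}(V) = {x18, x19, x20} ∈ τ ✓.
  V = {[x21]}: π^{-1}(V) = {x21} ∉ τ ✗.
  V = {[x18=x19], [x21]}: π^{-1}(V) = {x18, x19, x21} ∉ τ ✗.
  V = {[x20], [x21]}: π^{-1}(V) = {x20, x21} ∉ τ ✗.
  V = {[x18=x19], [x20], [x21]}: π^{-1}(V) = {x18, x19, x20, x21} ∈ τ ✓.
  V = {[x22]}: π^{-1}(V) = {x22} ∈ τ ✓.
  V = {[x18=x19], [x22]}: π^{-1}(V) = {x18, x19, x22} ∉ τ ✗.
  V = {[x20], [x22]}: π^{-1}(V) = {x20, x22} ∉ τ ✗.
  V = {[x18=x19], [x20], [x22]}: π^{-1}(V) = {x18, x19, x20, x22} ∈ τ ✓.
  V = {[x21], [x22]}: π^{-1}(V) = {x21, x22} ∉ τ ✗.
  V = {[x18=x19], [x21], [x22]}: π^{-1}(V) = {x18, x19, x21, x22} ∉ τ ✗.
  V = {[x20], [x21], [x22]}: π^{-1}(V) = {x20, x21, x22} ∉ τ ✗.
  V = {[x18=x19], [x20], [x21], [x22]}: π^{-1}(V) = {x18, x19, x20, x21, x22} ∈ τ ✓.
Open sets in the quotient: τ_Q = {{}, {[x18=x19], [x20]}, {[x18=x19], [x20], [x21]}, {[x22]}, {[x18=x19], [x20], [x22]}, {[x18=x19], [x20], [x21], [x22]}} (6 elements).


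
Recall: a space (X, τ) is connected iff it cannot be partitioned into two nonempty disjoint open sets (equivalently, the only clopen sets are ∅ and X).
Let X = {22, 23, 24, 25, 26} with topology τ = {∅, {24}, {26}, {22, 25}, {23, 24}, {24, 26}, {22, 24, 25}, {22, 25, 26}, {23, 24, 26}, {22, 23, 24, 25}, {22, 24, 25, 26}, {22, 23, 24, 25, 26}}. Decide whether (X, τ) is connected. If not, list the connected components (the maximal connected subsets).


(X, τ) is disconnected; components = [{26}, {22, 25}, {23, 24}].

Find clopen sets (U ∈ τ with X ∖ U ∈ τ):
  U = ∅, X ∖ U = {22, 23, 24, 25, 26} — both open, so U is clopen.
  U = {26}, X ∖ U = {22, 23, 24, 25} — both open, so U is clopen.
  U = {22, 25}, X ∖ U = {23, 24, 26} — both open, so U is clopen.
  U = {23, 24}, X ∖ U = {22, 25, 26} — both open, so U is clopen.
  U = {22, 25, 26}, X ∖ U = {23, 24} — both open, so U is clopen.
  U = {23, 24, 26}, X ∖ U = {22, 25} — both open, so U is clopen.
  U = {22, 23, 24, 25}, X ∖ U = {26} — both open, so U is clopen.
  U = {22, 23, 24, 25, 26}, X ∖ U = ∅ — both open, so U is clopen.
Nontrivial clopen(s) exist: e.g. {22, 25, 26}. So (X, τ) is disconnected.
Compute connected components by grouping points that agree on all clopens:
  component: {26}
  component: {22, 25}
  component: {23, 24}


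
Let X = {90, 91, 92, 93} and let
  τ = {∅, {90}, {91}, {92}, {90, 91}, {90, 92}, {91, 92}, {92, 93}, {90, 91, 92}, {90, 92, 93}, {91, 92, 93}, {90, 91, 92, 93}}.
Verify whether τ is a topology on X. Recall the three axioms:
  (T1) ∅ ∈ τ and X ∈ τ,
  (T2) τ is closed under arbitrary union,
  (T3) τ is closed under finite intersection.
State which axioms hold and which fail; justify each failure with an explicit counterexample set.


τ IS a topology on X.

Axiom (T1): ∅ ∈ τ? Yes; X ∈ τ? Yes.
Axiom (T2/T3): check pairwise unions and intersections of members of τ.
All pairwise intersections and unions checked — each lies in τ. Therefore τ satisfies (T1), (T2), (T3): it IS a topology on X.


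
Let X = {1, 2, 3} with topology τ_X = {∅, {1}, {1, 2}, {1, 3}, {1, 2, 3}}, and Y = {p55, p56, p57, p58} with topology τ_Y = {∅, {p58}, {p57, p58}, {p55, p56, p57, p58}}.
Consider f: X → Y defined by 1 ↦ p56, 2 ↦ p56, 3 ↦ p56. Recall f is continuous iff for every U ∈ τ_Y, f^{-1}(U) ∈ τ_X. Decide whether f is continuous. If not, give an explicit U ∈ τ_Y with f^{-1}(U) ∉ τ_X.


f IS continuous.

Compute f^{-1}(U) for each U ∈ τ_Y:
  U = ∅: f^{-1}(U) = ∅ ∈ τ_X ✓.
  U = {p58}: f^{-1}(U) = ∅ ∈ τ_X ✓.
  U = {p57, p58}: f^{-1}(U) = ∅ ∈ τ_X ✓.
  U = {p55, p56, p57, p58}: f^{-1}(U) = {1, 2, 3} ∈ τ_X ✓.
Every preimage lies in τ_X, so f IS continuous.


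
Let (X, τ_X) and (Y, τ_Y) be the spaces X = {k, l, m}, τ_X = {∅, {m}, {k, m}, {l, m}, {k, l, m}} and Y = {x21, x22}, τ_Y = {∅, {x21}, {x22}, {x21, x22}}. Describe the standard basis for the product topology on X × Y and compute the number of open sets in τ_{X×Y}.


Basis B = {∅ × ∅, {m} × {x21}, {m} × {x22}, {k, m} × {x21}, {k, m} × {x22}, {l, m} × {x21}, {l, m} × {x22}, {m} × {x21, x22}, {k, l, m} × {x21}, {k, l, m} × {x22}, {k, m} × {x21, x22}, {l, m} × {x21, x22}, {k, l, m} × {x21, x22}}; |τ_{X×Y}| = 25.

Enumerate products U × V with U ∈ τ_X, V ∈ τ_Y (deduplicated):
  ∅ × ∅ = {} (∅)
  {m} × {x21} = {(m,x21)}
  {m} × {x22} = {(m,x22)}
  {k, m} × {x21} = {(k,x21), (m,x21)}
  {k, m} × {x22} = {(k,x22), (m,x22)}
  {l, m} × {x21} = {(l,x21), (m,x21)}
  {l, m} × {x22} = {(l,x22), (m,x22)}
  {m} × {x21, x22} = {(m,x21), (m,x22)}
  {k, l, m} × {x21} = {(k,x21), (l,x21), (m,x21)}
  {k, l, m} × {x22} = {(k,x22), (l,x22), (m,x22)}
  {k, m} × {x21, x22} = {(k,x21), (k,x22), (m,x21), (m,x22)}
  {l, m} × {x21, x22} = {(l,x21), (l,x22), (m,x21), (m,x22)}
  {k, l, m} × {x21, x22} = {(k,x21), (k,x22), (l,x21), (l,x22), (m,x21), (m,x22)}
These 13 distinct sets form the basis B.
Close under arbitrary unions to get τ_{X×Y}; counting gives |τ_{X×Y}| = 25.


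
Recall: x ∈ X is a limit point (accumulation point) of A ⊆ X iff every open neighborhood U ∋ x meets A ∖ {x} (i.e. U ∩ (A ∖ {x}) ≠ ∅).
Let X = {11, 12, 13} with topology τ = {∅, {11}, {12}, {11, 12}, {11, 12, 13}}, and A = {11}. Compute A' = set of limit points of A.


A' = {13}

For each x ∈ X, list the open sets U ∈ τ with x ∈ U, then check whether U ∩ (A ∖ {x}) ≠ ∅ for every such U.
  x = 11: open {11} ∋ x has {11} ∩ (A ∖ {11}) = ∅, so x is NOT a limit point.
  x = 12: open {12} ∋ x has {12} ∩ (A ∖ {12}) = ∅, so x is NOT a limit point.
  x = 13: opens ∋ x are {11, 12, 13}; each meets A ∖ {13}, so x IS a limit point.
Collecting: A' = {13}.


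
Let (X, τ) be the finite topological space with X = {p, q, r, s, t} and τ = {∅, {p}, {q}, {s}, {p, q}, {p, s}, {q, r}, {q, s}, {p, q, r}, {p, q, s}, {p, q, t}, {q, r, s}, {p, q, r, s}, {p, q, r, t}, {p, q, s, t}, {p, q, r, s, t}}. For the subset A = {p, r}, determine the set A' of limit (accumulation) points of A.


A' = {t}

For each x ∈ X, list the open sets U ∈ τ with x ∈ U, then check whether U ∩ (A ∖ {x}) ≠ ∅ for every such U.
  x = p: open {p} ∋ x has {p} ∩ (A ∖ {p}) = ∅, so x is NOT a limit point.
  x = q: open {q} ∋ x has {q} ∩ (A ∖ {q}) = ∅, so x is NOT a limit point.
  x = r: open {q, r} ∋ x has {q, r} ∩ (A ∖ {r}) = ∅, so x is NOT a limit point.
  x = s: open {s} ∋ x has {s} ∩ (A ∖ {s}) = ∅, so x is NOT a limit point.
  x = t: opens ∋ x are {p, q, t}, {p, q, r, t}, {p, q, s, t}, {p, q, r, s, t}; each meets A ∖ {t}, so x IS a limit point.
Collecting: A' = {t}.


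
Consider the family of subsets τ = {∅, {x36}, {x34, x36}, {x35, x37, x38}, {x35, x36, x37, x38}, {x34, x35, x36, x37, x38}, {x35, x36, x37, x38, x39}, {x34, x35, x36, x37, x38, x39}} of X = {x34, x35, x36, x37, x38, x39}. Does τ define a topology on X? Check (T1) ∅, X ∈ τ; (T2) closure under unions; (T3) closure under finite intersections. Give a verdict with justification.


τ IS a topology on X.

Axiom (T1): ∅ ∈ τ? Yes; X ∈ τ? Yes.
Axiom (T2/T3): check pairwise unions and intersections of members of τ.
All pairwise intersections and unions checked — each lies in τ. Therefore τ satisfies (T1), (T2), (T3): it IS a topology on X.


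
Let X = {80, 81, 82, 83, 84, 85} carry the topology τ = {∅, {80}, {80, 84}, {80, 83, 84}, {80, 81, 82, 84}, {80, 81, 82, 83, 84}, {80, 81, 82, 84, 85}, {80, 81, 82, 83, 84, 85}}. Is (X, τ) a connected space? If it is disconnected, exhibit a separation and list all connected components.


(X, τ) is connected.

Find clopen sets (U ∈ τ with X ∖ U ∈ τ):
  U = ∅, X ∖ U = {80, 81, 82, 83, 84, 85} — both open, so U is clopen.
  U = {80, 81, 82, 83, 84, 85}, X ∖ U = ∅ — both open, so U is clopen.
Only trivial clopens (∅ and X) exist, so (X, τ) is connected.
Compute connected components by grouping points that agree on all clopens:
  component: {80, 81, 82, 83, 84, 85}


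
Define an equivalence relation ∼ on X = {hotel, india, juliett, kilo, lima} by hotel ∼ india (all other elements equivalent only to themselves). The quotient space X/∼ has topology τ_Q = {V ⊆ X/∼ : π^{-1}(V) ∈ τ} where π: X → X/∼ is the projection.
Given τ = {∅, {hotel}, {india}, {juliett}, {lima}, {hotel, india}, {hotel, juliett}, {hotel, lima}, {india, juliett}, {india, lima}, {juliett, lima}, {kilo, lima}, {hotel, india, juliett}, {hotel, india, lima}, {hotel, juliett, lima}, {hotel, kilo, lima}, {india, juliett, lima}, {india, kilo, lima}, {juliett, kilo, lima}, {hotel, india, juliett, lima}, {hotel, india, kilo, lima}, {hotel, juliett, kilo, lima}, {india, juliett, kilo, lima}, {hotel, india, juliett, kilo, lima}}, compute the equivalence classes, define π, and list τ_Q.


X/∼ = {[hotel=india], [juliett], [kilo], [lima]}; |τ_Q| = 12.

Equivalence classes: [hotel=india], [juliett], [kilo], [lima].
Quotient map π: X → X/∼ sends hotel ↦ [hotel=india], india ↦ [hotel=india], juliett ↦ [juliett], kilo ↦ [kilo], lima ↦ [lima].
For each subset V ⊆ X/∼, compute π^{-1}(V) ⊆ X and check whether π^{-1}(V) ∈ τ. V is open in τ_Q iff π^{-1}(V) ∈ τ.
  V = {}: π^{-1}(V) = ∅ ∈ τ ✓.
  V = {[hotel=india]}: π^{-1}(V) = {hotel, india} ∈ τ ✓.
  V = {[juliett]}: π^{-1}(V) = {juliett} ∈ τ ✓.
  V = {[hotel=india], [juliett]}: π^{-1}(V) = {hotel, india, juliett} ∈ τ ✓.
  V = {[kilo]}: π^{-1}(V) = {kilo} ∉ τ ✗.
  V = {[hotel=india], [kilo]}: π^{-1}(V) = {hotel, india, kilo} ∉ τ ✗.
  V = {[juliett], [kilo]}: π^{-1}(V) = {juliett, kilo} ∉ τ ✗.
  V = {[hotel=india], [juliett], [kilo]}: π^{-1}(V) = {hotel, india, juliett, kilo} ∉ τ ✗.
  V = {[lima]}: π^{-1}(V) = {lima} ∈ τ ✓.
  V = {[hotel=india], [lima]}: π^{-1}(V) = {hotel, india, lima} ∈ τ ✓.
  V = {[juliett], [lima]}: π^{-1}(V) = {juliett, lima} ∈ τ ✓.
  V = {[hotel=india], [juliett], [lima]}: π^{-1}(V) = {hotel, india, juliett, lima} ∈ τ ✓.
  V = {[kilo], [lima]}: π^{-1}(V) = {kilo, lima} ∈ τ ✓.
  V = {[hotel=india], [kilo], [lima]}: π^{-1}(V) = {hotel, india, kilo, lima} ∈ τ ✓.
  V = {[juliett], [kilo], [lima]}: π^{-1}(V) = {juliett, kilo, lima} ∈ τ ✓.
  V = {[hotel=india], [juliett], [kilo], [lima]}: π^{-1}(V) = {hotel, india, juliett, kilo, lima} ∈ τ ✓.
Open sets in the quotient: τ_Q = {{}, {[hotel=india]}, {[juliett]}, {[hotel=india], [juliett]}, {[lima]}, {[hotel=india], [lima]}, {[juliett], [lima]}, {[hotel=india], [juliett], [lima]}, {[kilo], [lima]}, {[hotel=india], [kilo], [lima]}, {[juliett], [kilo], [lima]}, {[hotel=india], [juliett], [kilo], [lima]}} (12 elements).


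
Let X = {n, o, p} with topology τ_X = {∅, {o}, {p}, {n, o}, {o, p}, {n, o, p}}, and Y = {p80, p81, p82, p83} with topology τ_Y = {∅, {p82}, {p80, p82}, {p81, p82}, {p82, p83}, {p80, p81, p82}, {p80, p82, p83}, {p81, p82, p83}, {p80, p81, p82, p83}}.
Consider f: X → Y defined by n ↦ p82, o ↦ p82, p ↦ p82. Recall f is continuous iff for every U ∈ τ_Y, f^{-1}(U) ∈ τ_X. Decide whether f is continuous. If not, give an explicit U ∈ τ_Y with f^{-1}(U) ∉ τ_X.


f IS continuous.

Compute f^{-1}(U) for each U ∈ τ_Y:
  U = ∅: f^{-1}(U) = ∅ ∈ τ_X ✓.
  U = {p82}: f^{-1}(U) = {n, o, p} ∈ τ_X ✓.
  U = {p80, p82}: f^{-1}(U) = {n, o, p} ∈ τ_X ✓.
  U = {p81, p82}: f^{-1}(U) = {n, o, p} ∈ τ_X ✓.
  U = {p82, p83}: f^{-1}(U) = {n, o, p} ∈ τ_X ✓.
  U = {p80, p81, p82}: f^{-1}(U) = {n, o, p} ∈ τ_X ✓.
  U = {p80, p82, p83}: f^{-1}(U) = {n, o, p} ∈ τ_X ✓.
  U = {p81, p82, p83}: f^{-1}(U) = {n, o, p} ∈ τ_X ✓.
  U = {p80, p81, p82, p83}: f^{-1}(U) = {n, o, p} ∈ τ_X ✓.
Every preimage lies in τ_X, so f IS continuous.


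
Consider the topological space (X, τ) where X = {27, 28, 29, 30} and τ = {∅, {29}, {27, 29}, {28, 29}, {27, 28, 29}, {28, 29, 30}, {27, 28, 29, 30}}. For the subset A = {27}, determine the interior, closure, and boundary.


int(A) = ∅, cl(A) = {27}, ∂A = {27}.

Closed sets in (X, τ) are complements of opens:
  closed(X, τ) = {∅, {27}, {30}, {27, 30}, {28, 30}, {27, 28, 30}, {27, 28, 29, 30}}.
int(A) = ⋃ {U ∈ τ : U ⊆ A}. Opens contained in A: ∅.
Taking the union of these: int(A) = ∅.
cl(A) = ⋂ {C closed : A ⊆ C}. Closed sets containing A: {27}, {27, 30}, {27, 28, 30}, {27, 28, 29, 30}.
Intersecting these: cl(A) = {27}.
∂A = cl(A) ∖ int(A) = {27} ∖ ∅ = {27}.


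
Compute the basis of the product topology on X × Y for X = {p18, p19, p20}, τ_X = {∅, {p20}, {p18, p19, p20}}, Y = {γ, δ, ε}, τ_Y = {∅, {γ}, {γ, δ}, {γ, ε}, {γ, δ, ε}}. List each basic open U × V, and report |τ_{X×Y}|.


Basis B = {∅ × ∅, {p20} × {γ}, {p20} × {γ, δ}, {p20} × {γ, ε}, {p18, p19, p20} × {γ}, {p20} × {γ, δ, ε}, {p18, p19, p20} × {γ, δ}, {p18, p19, p20} × {γ, ε}, {p18, p19, p20} × {γ, δ, ε}}; |τ_{X×Y}| = 14.

Enumerate products U × V with U ∈ τ_X, V ∈ τ_Y (deduplicated):
  ∅ × ∅ = {} (∅)
  {p20} × {γ} = {(p20,γ)}
  {p20} × {γ, δ} = {(p20,γ), (p20,δ)}
  {p20} × {γ, ε} = {(p20,γ), (p20,ε)}
  {p18, p19, p20} × {γ} = {(p18,γ), (p19,γ), (p20,γ)}
  {p20} × {γ, δ, ε} = {(p20,γ), (p20,δ), (p20,ε)}
  {p18, p19, p20} × {γ, δ} = {(p18,γ), (p18,δ), (p19,γ), (p19,δ), (p20,γ), (p20,δ)}
  {p18, p19, p20} × {γ, ε} = {(p18,γ), (p18,ε), (p19,γ), (p19,ε), (p20,γ), (p20,ε)}
  {p18, p19, p20} × {γ, δ, ε} = {(p18,γ), (p18,δ), (p18,ε), (p19,γ), (p19,δ), (p19,ε), (p20,γ), (p20,δ), (p20,ε)}
These 9 distinct sets form the basis B.
Close under arbitrary unions to get τ_{X×Y}; counting gives |τ_{X×Y}| = 14.


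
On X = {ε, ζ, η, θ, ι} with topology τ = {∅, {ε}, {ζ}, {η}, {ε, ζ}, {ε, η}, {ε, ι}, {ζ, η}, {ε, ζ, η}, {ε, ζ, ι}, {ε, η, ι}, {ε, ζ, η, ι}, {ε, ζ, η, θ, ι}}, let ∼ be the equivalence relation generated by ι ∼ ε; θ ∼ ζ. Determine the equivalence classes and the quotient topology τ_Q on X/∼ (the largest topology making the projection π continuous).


X/∼ = {[ε=ι], [ζ=θ], [η]}; |τ_Q| = 5.

Equivalence classes: [ε=ι], [ζ=θ], [η].
Quotient map π: X → X/∼ sends ε ↦ [ε=ι], ζ ↦ [ζ=θ], η ↦ [η], θ ↦ [ζ=θ], ι ↦ [ε=ι].
For each subset V ⊆ X/∼, compute π^{-1}(V) ⊆ X and check whether π^{-1}(V) ∈ τ. V is open in τ_Q iff π^{-1}(V) ∈ τ.
  V = {}: π^{-1}(V) = ∅ ∈ τ ✓.
  V = {[ε=ι]}: π^{-1}(V) = {ε, ι} ∈ τ ✓.
  V = {[ζ=θ]}: π^{-1}(V) = {ζ, θ} ∉ τ ✗.
  V = {[ε=ι], [ζ=θ]}: π^{-1}(V) = {ε, ζ, θ, ι} ∉ τ ✗.
  V = {[η]}: π^{-1}(V) = {η} ∈ τ ✓.
  V = {[ε=ι], [η]}: π^{-1}(V) = {ε, η, ι} ∈ τ ✓.
  V = {[ζ=θ], [η]}: π^{-1}(V) = {ζ, η, θ} ∉ τ ✗.
  V = {[ε=ι], [ζ=θ], [η]}: π^{-1}(V) = {ε, ζ, η, θ, ι} ∈ τ ✓.
Open sets in the quotient: τ_Q = {{}, {[ε=ι]}, {[η]}, {[ε=ι], [η]}, {[ε=ι], [ζ=θ], [η]}} (5 elements).


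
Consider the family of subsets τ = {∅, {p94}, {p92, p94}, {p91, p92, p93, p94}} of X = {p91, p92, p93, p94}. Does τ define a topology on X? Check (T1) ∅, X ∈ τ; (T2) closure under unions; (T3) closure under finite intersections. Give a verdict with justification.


τ IS a topology on X.

Axiom (T1): ∅ ∈ τ? Yes; X ∈ τ? Yes.
Axiom (T2/T3): check pairwise unions and intersections of members of τ.
All pairwise intersections and unions checked — each lies in τ. Therefore τ satisfies (T1), (T2), (T3): it IS a topology on X.


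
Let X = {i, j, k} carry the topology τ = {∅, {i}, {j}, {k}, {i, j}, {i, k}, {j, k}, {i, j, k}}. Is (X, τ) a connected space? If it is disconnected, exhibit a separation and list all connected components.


(X, τ) is disconnected; components = [{i}, {j}, {k}].

Find clopen sets (U ∈ τ with X ∖ U ∈ τ):
  U = ∅, X ∖ U = {i, j, k} — both open, so U is clopen.
  U = {i}, X ∖ U = {j, k} — both open, so U is clopen.
  U = {j}, X ∖ U = {i, k} — both open, so U is clopen.
  U = {k}, X ∖ U = {i, j} — both open, so U is clopen.
  U = {i, j}, X ∖ U = {k} — both open, so U is clopen.
  U = {i, k}, X ∖ U = {j} — both open, so U is clopen.
  U = {j, k}, X ∖ U = {i} — both open, so U is clopen.
  U = {i, j, k}, X ∖ U = ∅ — both open, so U is clopen.
Nontrivial clopen(s) exist: e.g. {i, j}. So (X, τ) is disconnected.
Compute connected components by grouping points that agree on all clopens:
  component: {i}
  component: {j}
  component: {k}


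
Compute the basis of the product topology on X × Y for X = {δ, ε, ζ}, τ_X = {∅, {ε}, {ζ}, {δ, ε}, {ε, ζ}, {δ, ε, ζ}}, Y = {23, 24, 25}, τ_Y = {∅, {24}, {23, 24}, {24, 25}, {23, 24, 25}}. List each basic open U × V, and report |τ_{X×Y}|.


Basis B = {∅ × ∅, {ε} × {24}, {ζ} × {24}, {δ, ε} × {24}, {ε} × {23, 24}, {ε} × {24, 25}, {ε, ζ} × {24}, {ζ} × {23, 24}, {ζ} × {24, 25}, {δ, ε, ζ} × {24}, {ε} × {23, 24, 25}, {ζ} × {23, 24, 25}, {δ, ε} × {23, 24}, {δ, ε} × {24, 25}, {ε, ζ} × {23, 24}, {ε, ζ} × {24, 25}, {δ, ε} × {23, 24, 25}, {δ, ε, ζ} × {23, 24}, {δ, ε, ζ} × {24, 25}, {ε, ζ} × {23, 24, 25}, {δ, ε, ζ} × {23, 24, 25}}; |τ_{X×Y}| = 70.

Enumerate products U × V with U ∈ τ_X, V ∈ τ_Y (deduplicated):
  ∅ × ∅ = {} (∅)
  {ε} × {24} = {(ε,24)}
  {ζ} × {24} = {(ζ,24)}
  {δ, ε} × {24} = {(δ,24), (ε,24)}
  {ε} × {23, 24} = {(ε,23), (ε,24)}
  {ε} × {24, 25} = {(ε,24), (ε,25)}
  {ε, ζ} × {24} = {(ε,24), (ζ,24)}
  {ζ} × {23, 24} = {(ζ,23), (ζ,24)}
  {ζ} × {24, 25} = {(ζ,24), (ζ,25)}
  {δ, ε, ζ} × {24} = {(δ,24), (ε,24), (ζ,24)}
  {ε} × {23, 24, 25} = {(ε,23), (ε,24), (ε,25)}
  {ζ} × {23, 24, 25} = {(ζ,23), (ζ,24), (ζ,25)}
  {δ, ε} × {23, 24} = {(δ,23), (δ,24), (ε,23), (ε,24)}
  {δ, ε} × {24, 25} = {(δ,24), (δ,25), (ε,24), (ε,25)}
  {ε, ζ} × {23, 24} = {(ε,23), (ε,24), (ζ,23), (ζ,24)}
  {ε, ζ} × {24, 25} = {(ε,24), (ε,25), (ζ,24), (ζ,25)}
  {δ, ε} × {23, 24, 25} = {(δ,23), (δ,24), (δ,25), (ε,23), (ε,24), (ε,25)}
  {δ, ε, ζ} × {23, 24} = {(δ,23), (δ,24), (ε,23), (ε,24), (ζ,23), (ζ,24)}
  {δ, ε, ζ} × {24, 25} = {(δ,24), (δ,25), (ε,24), (ε,25), (ζ,24), (ζ,25)}
  {ε, ζ} × {23, 24, 25} = {(ε,23), (ε,24), (ε,25), (ζ,23), (ζ,24), (ζ,25)}
  {δ, ε, ζ} × {23, 24, 25} = {(δ,23), (δ,24), (δ,25), (ε,23), (ε,24), (ε,25), (ζ,23), (ζ,24), (ζ,25)}
These 21 distinct sets form the basis B.
Close under arbitrary unions to get τ_{X×Y}; counting gives |τ_{X×Y}| = 70.


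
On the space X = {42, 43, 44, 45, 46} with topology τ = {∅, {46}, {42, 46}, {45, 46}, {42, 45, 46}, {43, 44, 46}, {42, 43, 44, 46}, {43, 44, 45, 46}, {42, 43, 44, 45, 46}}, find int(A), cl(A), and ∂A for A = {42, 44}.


int(A) = ∅, cl(A) = {42, 43, 44}, ∂A = {42, 43, 44}.

Closed sets in (X, τ) are complements of opens:
  closed(X, τ) = {∅, {42}, {45}, {42, 45}, {43, 44}, {42, 43, 44}, {43, 44, 45}, {42, 43, 44, 45}, {42, 43, 44, 45, 46}}.
int(A) = ⋃ {U ∈ τ : U ⊆ A}. Opens contained in A: ∅.
Taking the union of these: int(A) = ∅.
cl(A) = ⋂ {C closed : A ⊆ C}. Closed sets containing A: {42, 43, 44}, {42, 43, 44, 45}, {42, 43, 44, 45, 46}.
Intersecting these: cl(A) = {42, 43, 44}.
∂A = cl(A) ∖ int(A) = {42, 43, 44} ∖ ∅ = {42, 43, 44}.


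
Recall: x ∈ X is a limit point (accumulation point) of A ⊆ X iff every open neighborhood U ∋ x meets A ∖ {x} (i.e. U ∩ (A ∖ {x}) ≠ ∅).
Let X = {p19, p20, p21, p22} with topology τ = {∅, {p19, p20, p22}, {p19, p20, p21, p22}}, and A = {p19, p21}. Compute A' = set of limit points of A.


A' = {p20, p21, p22}

For each x ∈ X, list the open sets U ∈ τ with x ∈ U, then check whether U ∩ (A ∖ {x}) ≠ ∅ for every such U.
  x = p19: open {p19, p20, p22} ∋ x has {p19, p20, p22} ∩ (A ∖ {p19}) = ∅, so x is NOT a limit point.
  x = p20: opens ∋ x are {p19, p20, p22}, {p19, p20, p21, p22}; each meets A ∖ {p20}, so x IS a limit point.
  x = p21: opens ∋ x are {p19, p20, p21, p22}; each meets A ∖ {p21}, so x IS a limit point.
  x = p22: opens ∋ x are {p19, p20, p22}, {p19, p20, p21, p22}; each meets A ∖ {p22}, so x IS a limit point.
Collecting: A' = {p20, p21, p22}.


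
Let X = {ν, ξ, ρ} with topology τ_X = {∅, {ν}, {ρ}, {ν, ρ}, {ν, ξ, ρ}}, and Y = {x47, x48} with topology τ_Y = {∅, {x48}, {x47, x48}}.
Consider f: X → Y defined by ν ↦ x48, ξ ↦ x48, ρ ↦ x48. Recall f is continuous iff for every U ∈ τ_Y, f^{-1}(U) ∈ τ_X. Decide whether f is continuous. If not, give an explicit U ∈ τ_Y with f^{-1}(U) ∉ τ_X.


f IS continuous.

Compute f^{-1}(U) for each U ∈ τ_Y:
  U = ∅: f^{-1}(U) = ∅ ∈ τ_X ✓.
  U = {x48}: f^{-1}(U) = {ν, ξ, ρ} ∈ τ_X ✓.
  U = {x47, x48}: f^{-1}(U) = {ν, ξ, ρ} ∈ τ_X ✓.
Every preimage lies in τ_X, so f IS continuous.


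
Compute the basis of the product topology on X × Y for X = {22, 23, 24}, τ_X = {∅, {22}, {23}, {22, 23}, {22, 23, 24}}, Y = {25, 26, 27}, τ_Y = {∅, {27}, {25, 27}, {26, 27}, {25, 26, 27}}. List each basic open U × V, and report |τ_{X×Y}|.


Basis B = {∅ × ∅, {22} × {27}, {23} × {27}, {22} × {25, 27}, {22} × {26, 27}, {22, 23} × {27}, {23} × {25, 27}, {23} × {26, 27}, {22} × {25, 26, 27}, {22, 23, 24} × {27}, {23} × {25, 26, 27}, {22, 23} × {25, 27}, {22, 23} × {26, 27}, {22, 23} × {25, 26, 27}, {22, 23, 24} × {25, 27}, {22, 23, 24} × {26, 27}, {22, 23, 24} × {25, 26, 27}}; |τ_{X×Y}| = 50.

Enumerate products U × V with U ∈ τ_X, V ∈ τ_Y (deduplicated):
  ∅ × ∅ = {} (∅)
  {22} × {27} = {(22,27)}
  {23} × {27} = {(23,27)}
  {22} × {25, 27} = {(22,25), (22,27)}
  {22} × {26, 27} = {(22,26), (22,27)}
  {22, 23} × {27} = {(22,27), (23,27)}
  {23} × {25, 27} = {(23,25), (23,27)}
  {23} × {26, 27} = {(23,26), (23,27)}
  {22} × {25, 26, 27} = {(22,25), (22,26), (22,27)}
  {22, 23, 24} × {27} = {(22,27), (23,27), (24,27)}
  {23} × {25, 26, 27} = {(23,25), (23,26), (23,27)}
  {22, 23} × {25, 27} = {(22,25), (22,27), (23,25), (23,27)}
  {22, 23} × {26, 27} = {(22,26), (22,27), (23,26), (23,27)}
  {22, 23} × {25, 26, 27} = {(22,25), (22,26), (22,27), (23,25), (23,26), (23,27)}
  {22, 23, 24} × {25, 27} = {(22,25), (22,27), (23,25), (23,27), (24,25), (24,27)}
  {22, 23, 24} × {26, 27} = {(22,26), (22,27), (23,26), (23,27), (24,26), (24,27)}
  {22, 23, 24} × {25, 26, 27} = {(22,25), (22,26), (22,27), (23,25), (23,26), (23,27), (24,25), (24,26), (24,27)}
These 17 distinct sets form the basis B.
Close under arbitrary unions to get τ_{X×Y}; counting gives |τ_{X×Y}| = 50.


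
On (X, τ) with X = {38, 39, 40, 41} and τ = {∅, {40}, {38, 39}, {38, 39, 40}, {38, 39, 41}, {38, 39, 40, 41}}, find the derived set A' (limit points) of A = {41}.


A' = ∅

For each x ∈ X, list the open sets U ∈ τ with x ∈ U, then check whether U ∩ (A ∖ {x}) ≠ ∅ for every such U.
  x = 38: open {38, 39} ∋ x has {38, 39} ∩ (A ∖ {38}) = ∅, so x is NOT a limit point.
  x = 39: open {38, 39} ∋ x has {38, 39} ∩ (A ∖ {39}) = ∅, so x is NOT a limit point.
  x = 40: open {40} ∋ x has {40} ∩ (A ∖ {40}) = ∅, so x is NOT a limit point.
  x = 41: open {38, 39, 41} ∋ x has {38, 39, 41} ∩ (A ∖ {41}) = ∅, so x is NOT a limit point.
Collecting: A' = ∅.


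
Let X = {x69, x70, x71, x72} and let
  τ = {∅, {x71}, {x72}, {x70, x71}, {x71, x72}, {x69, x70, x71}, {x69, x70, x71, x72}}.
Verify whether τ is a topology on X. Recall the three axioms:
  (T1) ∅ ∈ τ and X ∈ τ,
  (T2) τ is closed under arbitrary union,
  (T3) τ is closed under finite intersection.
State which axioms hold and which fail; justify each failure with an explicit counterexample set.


τ is NOT a topology on X.

Axiom (T1): ∅ ∈ τ? Yes; X ∈ τ? Yes.
Axiom (T2/T3): check pairwise unions and intersections of members of τ.
Counterexample for (T2): {x72} ∪ {x70, x71} = {x70, x71, x72} ∉ τ. Therefore τ is NOT a topology.


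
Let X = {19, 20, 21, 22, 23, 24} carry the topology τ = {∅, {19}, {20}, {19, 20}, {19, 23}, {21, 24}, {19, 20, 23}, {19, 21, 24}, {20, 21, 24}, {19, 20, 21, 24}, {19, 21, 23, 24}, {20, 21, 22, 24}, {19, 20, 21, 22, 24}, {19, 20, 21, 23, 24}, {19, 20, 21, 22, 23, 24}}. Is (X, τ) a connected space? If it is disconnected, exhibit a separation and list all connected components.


(X, τ) is disconnected; components = [{19, 23}, {20, 21, 22, 24}].

Find clopen sets (U ∈ τ with X ∖ U ∈ τ):
  U = ∅, X ∖ U = {19, 20, 21, 22, 23, 24} — both open, so U is clopen.
  U = {19, 23}, X ∖ U = {20, 21, 22, 24} — both open, so U is clopen.
  U = {20, 21, 22, 24}, X ∖ U = {19, 23} — both open, so U is clopen.
  U = {19, 20, 21, 22, 23, 24}, X ∖ U = ∅ — both open, so U is clopen.
Nontrivial clopen(s) exist: e.g. {20, 21, 22, 24}. So (X, τ) is disconnected.
Compute connected components by grouping points that agree on all clopens:
  component: {19, 23}
  component: {20, 21, 22, 24}


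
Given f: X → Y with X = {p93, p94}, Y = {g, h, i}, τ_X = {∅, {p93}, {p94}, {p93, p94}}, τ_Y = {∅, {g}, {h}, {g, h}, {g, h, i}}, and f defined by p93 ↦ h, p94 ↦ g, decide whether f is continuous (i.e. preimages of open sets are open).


f IS continuous.

Compute f^{-1}(U) for each U ∈ τ_Y:
  U = ∅: f^{-1}(U) = ∅ ∈ τ_X ✓.
  U = {g}: f^{-1}(U) = {p94} ∈ τ_X ✓.
  U = {h}: f^{-1}(U) = {p93} ∈ τ_X ✓.
  U = {g, h}: f^{-1}(U) = {p93, p94} ∈ τ_X ✓.
  U = {g, h, i}: f^{-1}(U) = {p93, p94} ∈ τ_X ✓.
Every preimage lies in τ_X, so f IS continuous.


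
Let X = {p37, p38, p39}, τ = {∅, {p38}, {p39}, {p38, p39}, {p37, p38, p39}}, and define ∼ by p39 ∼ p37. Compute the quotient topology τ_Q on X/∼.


X/∼ = {[p37=p39], [p38]}; |τ_Q| = 3.

Equivalence classes: [p37=p39], [p38].
Quotient map π: X → X/∼ sends p37 ↦ [p37=p39], p38 ↦ [p38], p39 ↦ [p37=p39].
For each subset V ⊆ X/∼, compute π^{-1}(V) ⊆ X and check whether π^{-1}(V) ∈ τ. V is open in τ_Q iff π^{-1}(V) ∈ τ.
  V = {}: π^{-1}(V) = ∅ ∈ τ ✓.
  V = {[p37=p39]}: π^{-1}(V) = {p37, p39} ∉ τ ✗.
  V = {[p38]}: π^{-1}(V) = {p38} ∈ τ ✓.
  V = {[p37=p39], [p38]}: π^{-1}(V) = {p37, p38, p39} ∈ τ ✓.
Open sets in the quotient: τ_Q = {{}, {[p38]}, {[p37=p39], [p38]}} (3 elements).


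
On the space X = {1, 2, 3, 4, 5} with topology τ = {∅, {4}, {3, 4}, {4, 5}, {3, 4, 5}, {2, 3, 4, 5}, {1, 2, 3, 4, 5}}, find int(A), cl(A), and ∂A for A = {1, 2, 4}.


int(A) = {4}, cl(A) = {1, 2, 3, 4, 5}, ∂A = {1, 2, 3, 5}.

Closed sets in (X, τ) are complements of opens:
  closed(X, τ) = {∅, {1}, {1, 2}, {1, 2, 3}, {1, 2, 5}, {1, 2, 3, 5}, {1, 2, 3, 4, 5}}.
int(A) = ⋃ {U ∈ τ : U ⊆ A}. Opens contained in A: ∅, {4}.
Taking the union of these: int(A) = {4}.
cl(A) = ⋂ {C closed : A ⊆ C}. Closed sets containing A: {1, 2, 3, 4, 5}.
Intersecting these: cl(A) = {1, 2, 3, 4, 5}.
∂A = cl(A) ∖ int(A) = {1, 2, 3, 4, 5} ∖ {4} = {1, 2, 3, 5}.


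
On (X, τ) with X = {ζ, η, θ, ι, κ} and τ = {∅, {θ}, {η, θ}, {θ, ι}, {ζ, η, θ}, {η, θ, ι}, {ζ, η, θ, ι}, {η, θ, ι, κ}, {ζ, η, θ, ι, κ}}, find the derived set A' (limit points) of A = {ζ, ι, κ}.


A' = {κ}

For each x ∈ X, list the open sets U ∈ τ with x ∈ U, then check whether U ∩ (A ∖ {x}) ≠ ∅ for every such U.
  x = ζ: open {ζ, η, θ} ∋ x has {ζ, η, θ} ∩ (A ∖ {ζ}) = ∅, so x is NOT a limit point.
  x = η: open {η, θ} ∋ x has {η, θ} ∩ (A ∖ {η}) = ∅, so x is NOT a limit point.
  x = θ: open {θ} ∋ x has {θ} ∩ (A ∖ {θ}) = ∅, so x is NOT a limit point.
  x = ι: open {θ, ι} ∋ x has {θ, ι} ∩ (A ∖ {ι}) = ∅, so x is NOT a limit point.
  x = κ: opens ∋ x are {η, θ, ι, κ}, {ζ, η, θ, ι, κ}; each meets A ∖ {κ}, so x IS a limit point.
Collecting: A' = {κ}.


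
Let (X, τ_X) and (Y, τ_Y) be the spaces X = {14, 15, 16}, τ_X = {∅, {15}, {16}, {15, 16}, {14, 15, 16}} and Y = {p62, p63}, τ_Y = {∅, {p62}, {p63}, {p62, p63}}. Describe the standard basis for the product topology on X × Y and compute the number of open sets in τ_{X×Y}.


Basis B = {∅ × ∅, {15} × {p62}, {15} × {p63}, {16} × {p62}, {16} × {p63}, {15} × {p62, p63}, {15, 16} × {p62}, {15, 16} × {p63}, {16} × {p62, p63}, {14, 15, 16} × {p62}, {14, 15, 16} × {p63}, {15, 16} × {p62, p63}, {14, 15, 16} × {p62, p63}}; |τ_{X×Y}| = 25.

Enumerate products U × V with U ∈ τ_X, V ∈ τ_Y (deduplicated):
  ∅ × ∅ = {} (∅)
  {15} × {p62} = {(15,p62)}
  {15} × {p63} = {(15,p63)}
  {16} × {p62} = {(16,p62)}
  {16} × {p63} = {(16,p63)}
  {15} × {p62, p63} = {(15,p62), (15,p63)}
  {15, 16} × {p62} = {(15,p62), (16,p62)}
  {15, 16} × {p63} = {(15,p63), (16,p63)}
  {16} × {p62, p63} = {(16,p62), (16,p63)}
  {14, 15, 16} × {p62} = {(14,p62), (15,p62), (16,p62)}
  {14, 15, 16} × {p63} = {(14,p63), (15,p63), (16,p63)}
  {15, 16} × {p62, p63} = {(15,p62), (15,p63), (16,p62), (16,p63)}
  {14, 15, 16} × {p62, p63} = {(14,p62), (14,p63), (15,p62), (15,p63), (16,p62), (16,p63)}
These 13 distinct sets form the basis B.
Close under arbitrary unions to get τ_{X×Y}; counting gives |τ_{X×Y}| = 25.


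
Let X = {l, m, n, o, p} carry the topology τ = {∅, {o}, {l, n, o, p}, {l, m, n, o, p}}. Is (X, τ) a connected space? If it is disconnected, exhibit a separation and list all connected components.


(X, τ) is connected.

Find clopen sets (U ∈ τ with X ∖ U ∈ τ):
  U = ∅, X ∖ U = {l, m, n, o, p} — both open, so U is clopen.
  U = {l, m, n, o, p}, X ∖ U = ∅ — both open, so U is clopen.
Only trivial clopens (∅ and X) exist, so (X, τ) is connected.
Compute connected components by grouping points that agree on all clopens:
  component: {l, m, n, o, p}


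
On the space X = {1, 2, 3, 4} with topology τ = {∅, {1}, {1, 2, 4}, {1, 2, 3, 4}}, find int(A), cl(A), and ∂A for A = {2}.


int(A) = ∅, cl(A) = {2, 3, 4}, ∂A = {2, 3, 4}.

Closed sets in (X, τ) are complements of opens:
  closed(X, τ) = {∅, {3}, {2, 3, 4}, {1, 2, 3, 4}}.
int(A) = ⋃ {U ∈ τ : U ⊆ A}. Opens contained in A: ∅.
Taking the union of these: int(A) = ∅.
cl(A) = ⋂ {C closed : A ⊆ C}. Closed sets containing A: {2, 3, 4}, {1, 2, 3, 4}.
Intersecting these: cl(A) = {2, 3, 4}.
∂A = cl(A) ∖ int(A) = {2, 3, 4} ∖ ∅ = {2, 3, 4}.


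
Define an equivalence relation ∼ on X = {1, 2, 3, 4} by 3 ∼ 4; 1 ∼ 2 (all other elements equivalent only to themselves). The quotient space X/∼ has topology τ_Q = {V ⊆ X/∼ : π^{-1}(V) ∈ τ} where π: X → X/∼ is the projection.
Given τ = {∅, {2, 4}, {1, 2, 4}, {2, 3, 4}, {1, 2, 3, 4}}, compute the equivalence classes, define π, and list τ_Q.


X/∼ = {[1=2], [3=4]}; |τ_Q| = 2.

Equivalence classes: [1=2], [3=4].
Quotient map π: X → X/∼ sends 1 ↦ [1=2], 2 ↦ [1=2], 3 ↦ [3=4], 4 ↦ [3=4].
For each subset V ⊆ X/∼, compute π^{-1}(V) ⊆ X and check whether π^{-1}(V) ∈ τ. V is open in τ_Q iff π^{-1}(V) ∈ τ.
  V = {}: π^{-1}(V) = ∅ ∈ τ ✓.
  V = {[1=2]}: π^{-1}(V) = {1, 2} ∉ τ ✗.
  V = {[3=4]}: π^{-1}(V) = {3, 4} ∉ τ ✗.
  V = {[1=2], [3=4]}: π^{-1}(V) = {1, 2, 3, 4} ∈ τ ✓.
Open sets in the quotient: τ_Q = {{}, {[1=2], [3=4]}} (2 elements).
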